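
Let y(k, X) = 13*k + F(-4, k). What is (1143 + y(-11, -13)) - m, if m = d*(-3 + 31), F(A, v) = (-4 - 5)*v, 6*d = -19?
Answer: 3563/3 ≈ 1187.7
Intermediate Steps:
d = -19/6 (d = (1/6)*(-19) = -19/6 ≈ -3.1667)
F(A, v) = -9*v
m = -266/3 (m = -19*(-3 + 31)/6 = -19/6*28 = -266/3 ≈ -88.667)
y(k, X) = 4*k (y(k, X) = 13*k - 9*k = 4*k)
(1143 + y(-11, -13)) - m = (1143 + 4*(-11)) - 1*(-266/3) = (1143 - 44) + 266/3 = 1099 + 266/3 = 3563/3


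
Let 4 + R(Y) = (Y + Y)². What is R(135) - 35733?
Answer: 37163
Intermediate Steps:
R(Y) = -4 + 4*Y² (R(Y) = -4 + (Y + Y)² = -4 + (2*Y)² = -4 + 4*Y²)
R(135) - 35733 = (-4 + 4*135²) - 35733 = (-4 + 4*18225) - 35733 = (-4 + 72900) - 35733 = 72896 - 35733 = 37163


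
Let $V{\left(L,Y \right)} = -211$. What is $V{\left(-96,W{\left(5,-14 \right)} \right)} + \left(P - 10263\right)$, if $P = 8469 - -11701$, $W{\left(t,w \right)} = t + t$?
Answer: $9696$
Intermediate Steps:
$W{\left(t,w \right)} = 2 t$
$P = 20170$ ($P = 8469 + 11701 = 20170$)
$V{\left(-96,W{\left(5,-14 \right)} \right)} + \left(P - 10263\right) = -211 + \left(20170 - 10263\right) = -211 + 9907 = 9696$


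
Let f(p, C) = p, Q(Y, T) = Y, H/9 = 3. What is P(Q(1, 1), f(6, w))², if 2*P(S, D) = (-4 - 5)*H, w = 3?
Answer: 59049/4 ≈ 14762.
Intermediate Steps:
H = 27 (H = 9*3 = 27)
P(S, D) = -243/2 (P(S, D) = ((-4 - 5)*27)/2 = (-9*27)/2 = (½)*(-243) = -243/2)
P(Q(1, 1), f(6, w))² = (-243/2)² = 59049/4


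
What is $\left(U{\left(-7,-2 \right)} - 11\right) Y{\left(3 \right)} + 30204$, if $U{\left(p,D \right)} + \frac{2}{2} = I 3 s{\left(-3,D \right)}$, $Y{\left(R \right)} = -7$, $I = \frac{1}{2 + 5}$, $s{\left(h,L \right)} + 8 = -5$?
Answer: $30327$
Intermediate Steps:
$s{\left(h,L \right)} = -13$ ($s{\left(h,L \right)} = -8 - 5 = -13$)
$I = \frac{1}{7} \approx 0.14286$
$U{\left(p,D \right)} = - \frac{46}{7}$ ($U{\left(p,D \right)} = -1 + \frac{1}{7} \cdot 3 \left(-13\right) = -1 + \frac{3}{7} \left(-13\right) = -1 - \frac{39}{7} = - \frac{46}{7}$)
$\left(U{\left(-7,-2 \right)} - 11\right) Y{\left(3 \right)} + 30204 = \left(- \frac{46}{7} - 11\right) \left(-7\right) + 30204 = \left(- \frac{123}{7}\right) \left(-7\right) + 30204 = 123 + 30204 = 30327$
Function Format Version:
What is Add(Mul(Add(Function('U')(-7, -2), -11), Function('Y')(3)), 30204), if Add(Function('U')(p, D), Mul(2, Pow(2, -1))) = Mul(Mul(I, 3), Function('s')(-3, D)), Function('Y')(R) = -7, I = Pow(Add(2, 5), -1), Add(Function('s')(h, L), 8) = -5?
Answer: 30327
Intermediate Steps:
Function('s')(h, L) = -13 (Function('s')(h, L) = Add(-8, -5) = -13)
I = Rational(1, 7) (I = Pow(7, -1) = Rational(1, 7) ≈ 0.14286)
Function('U')(p, D) = Rational(-46, 7) (Function('U')(p, D) = Add(-1, Mul(Mul(Rational(1, 7), 3), -13)) = Add(-1, Mul(Rational(3, 7), -13)) = Add(-1, Rational(-39, 7)) = Rational(-46, 7))
Add(Mul(Add(Function('U')(-7, -2), -11), Function('Y')(3)), 30204) = Add(Mul(Add(Rational(-46, 7), -11), -7), 30204) = Add(Mul(Rational(-123, 7), -7), 30204) = Add(123, 30204) = 30327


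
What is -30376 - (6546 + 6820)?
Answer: -43742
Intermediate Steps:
-30376 - (6546 + 6820) = -30376 - 1*13366 = -30376 - 13366 = -43742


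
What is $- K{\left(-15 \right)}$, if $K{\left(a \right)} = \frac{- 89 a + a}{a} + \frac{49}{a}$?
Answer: $\frac{1369}{15} \approx 91.267$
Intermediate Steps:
$K{\left(a \right)} = -88 + \frac{49}{a}$ ($K{\left(a \right)} = \frac{\left(-88\right) a}{a} + \frac{49}{a} = -88 + \frac{49}{a}$)
$- K{\left(-15 \right)} = - (-88 + \frac{49}{-15}) = - (-88 + 49 \left(- \frac{1}{15}\right)) = - (-88 - \frac{49}{15}) = \left(-1\right) \left(- \frac{1369}{15}\right) = \frac{1369}{15}$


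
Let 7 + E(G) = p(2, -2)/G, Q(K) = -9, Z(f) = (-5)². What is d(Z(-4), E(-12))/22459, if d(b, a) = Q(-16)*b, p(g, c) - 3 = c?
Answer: -225/22459 ≈ -0.010018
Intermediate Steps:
p(g, c) = 3 + c
Z(f) = 25
E(G) = -7 + 1/G (E(G) = -7 + (3 - 2)/G = -7 + 1/G)
d(b, a) = -9*b
d(Z(-4), E(-12))/22459 = -9*25/22459 = -225*1/22459 = -225/22459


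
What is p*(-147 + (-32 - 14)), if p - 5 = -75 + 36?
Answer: 6562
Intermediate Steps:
p = -34 (p = 5 + (-75 + 36) = 5 - 39 = -34)
p*(-147 + (-32 - 14)) = -34*(-147 + (-32 - 14)) = -34*(-147 - 46) = -34*(-193) = 6562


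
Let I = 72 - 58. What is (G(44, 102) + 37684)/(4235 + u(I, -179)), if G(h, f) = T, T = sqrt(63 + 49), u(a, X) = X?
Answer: 9421/1014 + sqrt(7)/1014 ≈ 9.2935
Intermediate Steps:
I = 14
T = 4*sqrt(7) (T = sqrt(112) = 4*sqrt(7) ≈ 10.583)
G(h, f) = 4*sqrt(7)
(G(44, 102) + 37684)/(4235 + u(I, -179)) = (4*sqrt(7) + 37684)/(4235 - 179) = (37684 + 4*sqrt(7))/4056 = (37684 + 4*sqrt(7))*(1/4056) = 9421/1014 + sqrt(7)/1014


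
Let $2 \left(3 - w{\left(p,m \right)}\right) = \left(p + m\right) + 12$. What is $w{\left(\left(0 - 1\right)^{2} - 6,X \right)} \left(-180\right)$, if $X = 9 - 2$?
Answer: $720$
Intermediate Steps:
$X = 7$
$w{\left(p,m \right)} = -3 - \frac{m}{2} - \frac{p}{2}$ ($w{\left(p,m \right)} = 3 - \frac{\left(p + m\right) + 12}{2} = 3 - \frac{\left(m + p\right) + 12}{2} = 3 - \frac{12 + m + p}{2} = 3 - \left(6 + \frac{m}{2} + \frac{p}{2}\right) = -3 - \frac{m}{2} - \frac{p}{2}$)
$w{\left(\left(0 - 1\right)^{2} - 6,X \right)} \left(-180\right) = \left(-3 - \frac{7}{2} - \frac{\left(0 - 1\right)^{2} - 6}{2}\right) \left(-180\right) = \left(-3 - \frac{7}{2} - \frac{\left(-1\right)^{2} - 6}{2}\right) \left(-180\right) = \left(-3 - \frac{7}{2} - \frac{1 - 6}{2}\right) \left(-180\right) = \left(-3 - \frac{7}{2} - - \frac{5}{2}\right) \left(-180\right) = \left(-3 - \frac{7}{2} + \frac{5}{2}\right) \left(-180\right) = \left(-4\right) \left(-180\right) = 720$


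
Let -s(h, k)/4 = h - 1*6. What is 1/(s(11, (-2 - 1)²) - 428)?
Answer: -1/448 ≈ -0.0022321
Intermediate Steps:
s(h, k) = 24 - 4*h (s(h, k) = -4*(h - 1*6) = -4*(h - 6) = -4*(-6 + h) = 24 - 4*h)
1/(s(11, (-2 - 1)²) - 428) = 1/((24 - 4*11) - 428) = 1/((24 - 44) - 428) = 1/(-20 - 428) = 1/(-448) = -1/448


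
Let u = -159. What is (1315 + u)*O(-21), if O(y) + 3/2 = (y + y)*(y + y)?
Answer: 2037450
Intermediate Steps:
O(y) = -3/2 + 4*y² (O(y) = -3/2 + (y + y)*(y + y) = -3/2 + (2*y)*(2*y) = -3/2 + 4*y²)
(1315 + u)*O(-21) = (1315 - 159)*(-3/2 + 4*(-21)²) = 1156*(-3/2 + 4*441) = 1156*(-3/2 + 1764) = 1156*(3525/2) = 2037450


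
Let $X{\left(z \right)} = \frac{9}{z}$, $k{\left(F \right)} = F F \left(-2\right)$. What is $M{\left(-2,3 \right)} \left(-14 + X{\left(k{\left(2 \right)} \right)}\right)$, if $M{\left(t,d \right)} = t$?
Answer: $\frac{121}{4} \approx 30.25$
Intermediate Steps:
$k{\left(F \right)} = - 2 F^{2}$ ($k{\left(F \right)} = F^{2} \left(-2\right) = - 2 F^{2}$)
$M{\left(-2,3 \right)} \left(-14 + X{\left(k{\left(2 \right)} \right)}\right) = - 2 \left(-14 + \frac{9}{\left(-2\right) 2^{2}}\right) = - 2 \left(-14 + \frac{9}{\left(-2\right) 4}\right) = - 2 \left(-14 + \frac{9}{-8}\right) = - 2 \left(-14 + 9 \left(- \frac{1}{8}\right)\right) = - 2 \left(-14 - \frac{9}{8}\right) = \left(-2\right) \left(- \frac{121}{8}\right) = \frac{121}{4}$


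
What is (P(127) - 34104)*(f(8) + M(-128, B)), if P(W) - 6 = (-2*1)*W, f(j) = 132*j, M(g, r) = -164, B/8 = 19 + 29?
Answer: -30641984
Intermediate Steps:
B = 384 (B = 8*(19 + 29) = 8*48 = 384)
P(W) = 6 - 2*W (P(W) = 6 + (-2*1)*W = 6 - 2*W)
(P(127) - 34104)*(f(8) + M(-128, B)) = ((6 - 2*127) - 34104)*(132*8 - 164) = ((6 - 254) - 34104)*(1056 - 164) = (-248 - 34104)*892 = -34352*892 = -30641984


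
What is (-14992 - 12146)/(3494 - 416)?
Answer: -4523/513 ≈ -8.8168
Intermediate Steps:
(-14992 - 12146)/(3494 - 416) = -27138/3078 = -27138*1/3078 = -4523/513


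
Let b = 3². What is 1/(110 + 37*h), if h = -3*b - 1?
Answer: -1/926 ≈ -0.0010799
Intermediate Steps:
b = 9
h = -28 (h = -3*9 - 1 = -27 - 1 = -28)
1/(110 + 37*h) = 1/(110 + 37*(-28)) = 1/(110 - 1036) = 1/(-926) = -1/926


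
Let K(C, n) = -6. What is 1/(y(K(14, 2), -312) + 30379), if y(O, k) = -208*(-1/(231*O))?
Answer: 693/21052543 ≈ 3.2918e-5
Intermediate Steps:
y(O, k) = 208/(231*O) (y(O, k) = -(-208)/(231*O) = 208/(231*O))
1/(y(K(14, 2), -312) + 30379) = 1/((208/231)/(-6) + 30379) = 1/((208/231)*(-⅙) + 30379) = 1/(-104/693 + 30379) = 1/(21052543/693) = 693/21052543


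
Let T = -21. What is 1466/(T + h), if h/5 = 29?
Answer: 733/62 ≈ 11.823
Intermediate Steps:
h = 145 (h = 5*29 = 145)
1466/(T + h) = 1466/(-21 + 145) = 1466/124 = (1/124)*1466 = 733/62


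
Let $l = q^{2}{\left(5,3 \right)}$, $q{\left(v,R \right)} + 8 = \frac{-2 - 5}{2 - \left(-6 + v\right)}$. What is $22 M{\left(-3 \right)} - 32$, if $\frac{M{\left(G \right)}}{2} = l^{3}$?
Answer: $\frac{39050138636}{729} \approx 5.3567 \cdot 10^{7}$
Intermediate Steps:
$q{\left(v,R \right)} = -8 - \frac{7}{8 - v}$ ($q{\left(v,R \right)} = -8 + \frac{-2 - 5}{2 - \left(-6 + v\right)} = -8 - \frac{7}{8 - v}$)
$l = \frac{961}{9}$ ($l = \left(\frac{71 - 40}{-8 + 5}\right)^{2} = \left(\frac{71 - 40}{-3}\right)^{2} = \left(\left(- \frac{1}{3}\right) 31\right)^{2} = \left(- \frac{31}{3}\right)^{2} = \frac{961}{9} \approx 106.78$)
$M{\left(G \right)} = \frac{1775007362}{729}$ ($M{\left(G \right)} = 2 \left(\frac{961}{9}\right)^{3} = 2 \cdot \frac{887503681}{729} = \frac{1775007362}{729}$)
$22 M{\left(-3 \right)} - 32 = 22 \cdot \frac{1775007362}{729} - 32 = \frac{39050161964}{729} - 32 = \frac{39050138636}{729}$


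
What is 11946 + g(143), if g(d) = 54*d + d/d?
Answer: 19669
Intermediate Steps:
g(d) = 1 + 54*d (g(d) = 54*d + 1 = 1 + 54*d)
11946 + g(143) = 11946 + (1 + 54*143) = 11946 + (1 + 7722) = 11946 + 7723 = 19669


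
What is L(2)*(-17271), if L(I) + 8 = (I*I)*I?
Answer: 0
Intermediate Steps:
L(I) = -8 + I**3 (L(I) = -8 + (I*I)*I = -8 + I**2*I = -8 + I**3)
L(2)*(-17271) = (-8 + 2**3)*(-17271) = (-8 + 8)*(-17271) = 0*(-17271) = 0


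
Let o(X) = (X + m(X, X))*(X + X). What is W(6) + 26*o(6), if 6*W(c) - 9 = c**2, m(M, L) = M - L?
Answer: 3759/2 ≈ 1879.5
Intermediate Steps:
W(c) = 3/2 + c**2/6
o(X) = 2*X**2 (o(X) = (X + (X - X))*(X + X) = (X + 0)*(2*X) = X*(2*X) = 2*X**2)
W(6) + 26*o(6) = (3/2 + (1/6)*6**2) + 26*(2*6**2) = (3/2 + (1/6)*36) + 26*(2*36) = (3/2 + 6) + 26*72 = 15/2 + 1872 = 3759/2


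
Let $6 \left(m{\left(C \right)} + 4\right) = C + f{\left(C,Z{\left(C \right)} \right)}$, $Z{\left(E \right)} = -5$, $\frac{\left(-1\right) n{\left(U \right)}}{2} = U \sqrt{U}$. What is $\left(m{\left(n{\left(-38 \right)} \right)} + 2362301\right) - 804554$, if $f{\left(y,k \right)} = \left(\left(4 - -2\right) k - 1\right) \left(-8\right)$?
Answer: $\frac{4673353}{3} + \frac{38 i \sqrt{38}}{3} \approx 1.5578 \cdot 10^{6} + 78.083 i$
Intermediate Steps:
$n{\left(U \right)} = - 2 U^{\frac{3}{2}}$ ($n{\left(U \right)} = - 2 U \sqrt{U} = - 2 U^{\frac{3}{2}}$)
$f{\left(y,k \right)} = 8 - 48 k$ ($f{\left(y,k \right)} = \left(\left(4 + 2\right) k - 1\right) \left(-8\right) = \left(6 k - 1\right) \left(-8\right) = \left(-1 + 6 k\right) \left(-8\right) = 8 - 48 k$)
$m{\left(C \right)} = \frac{112}{3} + \frac{C}{6}$ ($m{\left(C \right)} = -4 + \frac{C + \left(8 - -240\right)}{6} = -4 + \frac{C + \left(8 + 240\right)}{6} = -4 + \frac{C + 248}{6} = -4 + \frac{248 + C}{6} = -4 + \left(\frac{124}{3} + \frac{C}{6}\right) = \frac{112}{3} + \frac{C}{6}$)
$\left(m{\left(n{\left(-38 \right)} \right)} + 2362301\right) - 804554 = \left(\left(\frac{112}{3} + \frac{\left(-2\right) \left(-38\right)^{\frac{3}{2}}}{6}\right) + 2362301\right) - 804554 = \left(\left(\frac{112}{3} + \frac{\left(-2\right) \left(- 38 i \sqrt{38}\right)}{6}\right) + 2362301\right) - 804554 = \left(\left(\frac{112}{3} + \frac{76 i \sqrt{38}}{6}\right) + 2362301\right) - 804554 = \left(\left(\frac{112}{3} + \frac{38 i \sqrt{38}}{3}\right) + 2362301\right) - 804554 = \left(\frac{7087015}{3} + \frac{38 i \sqrt{38}}{3}\right) - 804554 = \frac{4673353}{3} + \frac{38 i \sqrt{38}}{3}$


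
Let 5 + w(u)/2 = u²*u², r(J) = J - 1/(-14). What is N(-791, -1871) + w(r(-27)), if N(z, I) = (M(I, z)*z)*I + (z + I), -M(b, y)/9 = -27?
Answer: 6927932414649/19208 ≈ 3.6068e+8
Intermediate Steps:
M(b, y) = 243 (M(b, y) = -9*(-27) = 243)
N(z, I) = I + z + 243*I*z (N(z, I) = (243*z)*I + (z + I) = 243*I*z + (I + z) = I + z + 243*I*z)
r(J) = 1/14 + J (r(J) = J - 1*(-1/14) = J + 1/14 = 1/14 + J)
w(u) = -10 + 2*u⁴ (w(u) = -10 + 2*(u²*u²) = -10 + 2*u⁴)
N(-791, -1871) + w(r(-27)) = (-1871 - 791 + 243*(-1871)*(-791)) + (-10 + 2*(1/14 - 27)⁴) = (-1871 - 791 + 359630523) + (-10 + 2*(-377/14)⁴) = 359627861 + (-10 + 2*(20200652641/38416)) = 359627861 + (-10 + 20200652641/19208) = 359627861 + 20200460561/19208 = 6927932414649/19208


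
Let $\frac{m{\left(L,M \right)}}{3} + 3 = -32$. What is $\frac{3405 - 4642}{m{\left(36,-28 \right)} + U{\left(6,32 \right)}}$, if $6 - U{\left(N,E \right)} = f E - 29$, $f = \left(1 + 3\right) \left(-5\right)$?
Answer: $- \frac{1237}{570} \approx -2.1702$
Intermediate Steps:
$m{\left(L,M \right)} = -105$ ($m{\left(L,M \right)} = -9 + 3 \left(-32\right) = -9 - 96 = -105$)
$f = -20$ ($f = 4 \left(-5\right) = -20$)
$U{\left(N,E \right)} = 35 + 20 E$ ($U{\left(N,E \right)} = 6 - \left(- 20 E - 29\right) = 6 - \left(-29 - 20 E\right) = 6 + \left(29 + 20 E\right) = 35 + 20 E$)
$\frac{3405 - 4642}{m{\left(36,-28 \right)} + U{\left(6,32 \right)}} = \frac{3405 - 4642}{-105 + \left(35 + 20 \cdot 32\right)} = - \frac{1237}{-105 + \left(35 + 640\right)} = - \frac{1237}{-105 + 675} = - \frac{1237}{570}$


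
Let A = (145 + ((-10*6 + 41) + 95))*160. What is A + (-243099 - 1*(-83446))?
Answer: -124293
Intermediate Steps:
A = 35360 (A = (145 + ((-60 + 41) + 95))*160 = (145 + (-19 + 95))*160 = (145 + 76)*160 = 221*160 = 35360)
A + (-243099 - 1*(-83446)) = 35360 + (-243099 - 1*(-83446)) = 35360 + (-243099 + 83446) = 35360 - 159653 = -124293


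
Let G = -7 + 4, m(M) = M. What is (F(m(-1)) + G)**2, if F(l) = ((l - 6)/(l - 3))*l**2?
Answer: 25/16 ≈ 1.5625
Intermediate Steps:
G = -3
F(l) = l**2*(-6 + l)/(-3 + l) (F(l) = ((-6 + l)/(-3 + l))*l**2 = l**2*(-6 + l)/(-3 + l))
(F(m(-1)) + G)**2 = ((-1)**2*(-6 - 1)/(-3 - 1) - 3)**2 = (1*(-7)/(-4) - 3)**2 = (1*(-1/4)*(-7) - 3)**2 = (7/4 - 3)**2 = (-5/4)**2 = 25/16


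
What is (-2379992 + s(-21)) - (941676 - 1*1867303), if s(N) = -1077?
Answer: -1455442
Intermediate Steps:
(-2379992 + s(-21)) - (941676 - 1*1867303) = (-2379992 - 1077) - (941676 - 1*1867303) = -2381069 - (941676 - 1867303) = -2381069 - 1*(-925627) = -2381069 + 925627 = -1455442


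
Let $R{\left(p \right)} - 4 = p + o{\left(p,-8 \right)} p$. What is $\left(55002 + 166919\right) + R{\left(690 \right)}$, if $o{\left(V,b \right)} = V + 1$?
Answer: $699405$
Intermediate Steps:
$o{\left(V,b \right)} = 1 + V$
$R{\left(p \right)} = 4 + p + p \left(1 + p\right)$ ($R{\left(p \right)} = 4 + \left(p + \left(1 + p\right) p\right) = 4 + \left(p + p \left(1 + p\right)\right) = 4 + p + p \left(1 + p\right)$)
$\left(55002 + 166919\right) + R{\left(690 \right)} = \left(55002 + 166919\right) + \left(4 + 690 + 690 \left(1 + 690\right)\right) = 221921 + \left(4 + 690 + 690 \cdot 691\right) = 221921 + \left(4 + 690 + 476790\right) = 221921 + 477484 = 699405$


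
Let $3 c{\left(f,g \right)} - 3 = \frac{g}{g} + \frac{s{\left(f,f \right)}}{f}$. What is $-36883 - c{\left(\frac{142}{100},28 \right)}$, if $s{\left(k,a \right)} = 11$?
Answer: $- \frac{2618971}{71} \approx -36887.0$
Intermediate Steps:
$c{\left(f,g \right)} = \frac{4}{3} + \frac{11}{3 f}$ ($c{\left(f,g \right)} = 1 + \frac{\frac{g}{g} + \frac{11}{f}}{3} = 1 + \frac{1 + \frac{11}{f}}{3} = 1 + \left(\frac{1}{3} + \frac{11}{3 f}\right) = \frac{4}{3} + \frac{11}{3 f}$)
$-36883 - c{\left(\frac{142}{100},28 \right)} = -36883 - \frac{11 + 4 \cdot \frac{142}{100}}{3 \cdot \frac{142}{100}} = -36883 - \frac{11 + 4 \cdot 142 \cdot \frac{1}{100}}{3 \cdot 142 \cdot \frac{1}{100}} = -36883 - \frac{11 + 4 \cdot \frac{71}{50}}{3 \cdot \frac{71}{50}} = -36883 - \frac{1}{3} \cdot \frac{50}{71} \left(11 + \frac{142}{25}\right) = -36883 - \frac{1}{3} \cdot \frac{50}{71} \cdot \frac{417}{25} = -36883 - \frac{278}{71} = - \frac{2618971}{71}$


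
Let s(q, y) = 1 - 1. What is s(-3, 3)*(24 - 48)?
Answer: 0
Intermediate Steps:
s(q, y) = 0
s(-3, 3)*(24 - 48) = 0*(24 - 48) = 0*(-24) = 0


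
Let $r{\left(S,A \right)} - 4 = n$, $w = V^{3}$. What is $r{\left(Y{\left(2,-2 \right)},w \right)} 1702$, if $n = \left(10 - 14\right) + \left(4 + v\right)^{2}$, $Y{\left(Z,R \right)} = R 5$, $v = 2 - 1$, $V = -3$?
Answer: $42550$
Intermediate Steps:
$v = 1$
$Y{\left(Z,R \right)} = 5 R$
$w = -27$ ($w = \left(-3\right)^{3} = -27$)
$n = 21$ ($n = \left(10 - 14\right) + \left(4 + 1\right)^{2} = -4 + 5^{2} = -4 + 25 = 21$)
$r{\left(S,A \right)} = 25$ ($r{\left(S,A \right)} = 4 + 21 = 25$)
$r{\left(Y{\left(2,-2 \right)},w \right)} 1702 = 25 \cdot 1702 = 42550$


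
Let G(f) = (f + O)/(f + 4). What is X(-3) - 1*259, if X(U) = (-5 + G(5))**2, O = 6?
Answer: -19823/81 ≈ -244.73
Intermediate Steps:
G(f) = (6 + f)/(4 + f) (G(f) = (f + 6)/(f + 4) = (6 + f)/(4 + f))
X(U) = 1156/81 (X(U) = (-5 + (6 + 5)/(4 + 5))**2 = (-5 + 11/9)**2 = (-34/9)**2 = 1156/81)
X(-3) - 1*259 = 1156/81 - 1*259 = 1156/81 - 259 = -19823/81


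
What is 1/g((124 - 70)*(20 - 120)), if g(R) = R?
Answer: -1/5400 ≈ -0.00018519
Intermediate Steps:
1/g((124 - 70)*(20 - 120)) = 1/((124 - 70)*(20 - 120)) = 1/(54*(-100)) = 1/(-5400) = -1/5400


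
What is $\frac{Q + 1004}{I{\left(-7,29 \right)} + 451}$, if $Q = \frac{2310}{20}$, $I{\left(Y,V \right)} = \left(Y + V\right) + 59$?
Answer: $\frac{2239}{1064} \approx 2.1043$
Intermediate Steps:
$I{\left(Y,V \right)} = 59 + V + Y$ ($I{\left(Y,V \right)} = \left(V + Y\right) + 59 = 59 + V + Y$)
$Q = \frac{231}{2}$ ($Q = 2310 \cdot \frac{1}{20} = \frac{231}{2} \approx 115.5$)
$\frac{Q + 1004}{I{\left(-7,29 \right)} + 451} = \frac{\frac{231}{2} + 1004}{\left(59 + 29 - 7\right) + 451} = \frac{2239}{2 \left(81 + 451\right)} = \frac{2239}{2 \cdot 532} = \frac{2239}{2} \cdot \frac{1}{532} = \frac{2239}{1064}$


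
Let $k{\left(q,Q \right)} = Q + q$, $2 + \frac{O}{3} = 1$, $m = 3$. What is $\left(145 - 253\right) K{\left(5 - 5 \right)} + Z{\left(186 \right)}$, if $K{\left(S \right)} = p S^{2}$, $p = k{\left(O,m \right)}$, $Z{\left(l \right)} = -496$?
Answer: $-496$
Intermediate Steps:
$O = -3$ ($O = -6 + 3 \cdot 1 = -6 + 3 = -3$)
$p = 0$ ($p = 3 - 3 = 0$)
$K{\left(S \right)} = 0$ ($K{\left(S \right)} = 0 S^{2} = 0$)
$\left(145 - 253\right) K{\left(5 - 5 \right)} + Z{\left(186 \right)} = \left(145 - 253\right) 0 - 496 = \left(-108\right) 0 - 496 = 0 - 496 = -496$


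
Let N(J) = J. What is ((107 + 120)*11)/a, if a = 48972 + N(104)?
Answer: 2497/49076 ≈ 0.050880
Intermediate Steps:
a = 49076 (a = 48972 + 104 = 49076)
((107 + 120)*11)/a = ((107 + 120)*11)/49076 = (227*11)*(1/49076) = 2497*(1/49076) = 2497/49076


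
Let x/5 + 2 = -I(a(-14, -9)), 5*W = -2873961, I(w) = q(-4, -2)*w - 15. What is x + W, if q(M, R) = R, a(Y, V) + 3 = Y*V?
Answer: -2867486/5 ≈ -5.7350e+5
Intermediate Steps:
a(Y, V) = -3 + V*Y (a(Y, V) = -3 + Y*V = -3 + V*Y)
I(w) = -15 - 2*w (I(w) = -2*w - 15 = -15 - 2*w)
W = -2873961/5 (W = (1/5)*(-2873961) = -2873961/5 ≈ -5.7479e+5)
x = 1295 (x = -10 + 5*(-(-15 - 2*(-3 - 9*(-14)))) = -10 + 5*(-(-15 - 2*(-3 + 126))) = -10 + 5*(-(-15 - 2*123)) = -10 + 5*(-(-15 - 246)) = -10 + 5*(-1*(-261)) = -10 + 5*261 = -10 + 1305 = 1295)
x + W = 1295 - 2873961/5 = -2867486/5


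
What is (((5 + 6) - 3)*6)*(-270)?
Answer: -12960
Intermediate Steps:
(((5 + 6) - 3)*6)*(-270) = ((11 - 3)*6)*(-270) = (8*6)*(-270) = 48*(-270) = -12960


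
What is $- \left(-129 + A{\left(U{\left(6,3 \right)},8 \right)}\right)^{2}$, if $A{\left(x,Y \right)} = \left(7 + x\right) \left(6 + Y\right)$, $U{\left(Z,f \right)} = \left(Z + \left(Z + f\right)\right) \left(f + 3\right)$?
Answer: $-1510441$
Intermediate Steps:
$U{\left(Z,f \right)} = \left(3 + f\right) \left(f + 2 Z\right)$ ($U{\left(Z,f \right)} = \left(f + 2 Z\right) \left(3 + f\right) = \left(3 + f\right) \left(f + 2 Z\right)$)
$A{\left(x,Y \right)} = \left(6 + Y\right) \left(7 + x\right)$
$- \left(-129 + A{\left(U{\left(6,3 \right)},8 \right)}\right)^{2} = - \left(-129 + \left(42 + 6 \left(3^{2} + 3 \cdot 3 + 6 \cdot 6 + 2 \cdot 6 \cdot 3\right) + 7 \cdot 8 + 8 \left(3^{2} + 3 \cdot 3 + 6 \cdot 6 + 2 \cdot 6 \cdot 3\right)\right)\right)^{2} = - \left(-129 + \left(42 + 6 \left(9 + 9 + 36 + 36\right) + 56 + 8 \left(9 + 9 + 36 + 36\right)\right)\right)^{2} = - \left(-129 + \left(42 + 6 \cdot 90 + 56 + 8 \cdot 90\right)\right)^{2} = - \left(-129 + \left(42 + 540 + 56 + 720\right)\right)^{2} = - \left(-129 + 1358\right)^{2} = - 1229^{2} = \left(-1\right) 1510441 = -1510441$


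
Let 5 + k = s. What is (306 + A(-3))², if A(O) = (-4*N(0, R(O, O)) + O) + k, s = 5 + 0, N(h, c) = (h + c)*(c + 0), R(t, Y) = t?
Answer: 71289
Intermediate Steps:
N(h, c) = c*(c + h) (N(h, c) = (c + h)*c = c*(c + h))
s = 5
k = 0 (k = -5 + 5 = 0)
A(O) = O - 4*O² (A(O) = (-4*O*(O + 0) + O) + 0 = (-4*O*O + O) + 0 = (-4*O² + O) + 0 = (O - 4*O²) + 0 = O - 4*O²)
(306 + A(-3))² = (306 - 3*(1 - 4*(-3)))² = (306 - 3*(1 + 12))² = (306 - 3*13)² = (306 - 39)² = 267² = 71289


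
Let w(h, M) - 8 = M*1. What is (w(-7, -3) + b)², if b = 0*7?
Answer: 25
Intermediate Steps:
w(h, M) = 8 + M (w(h, M) = 8 + M*1 = 8 + M)
b = 0
(w(-7, -3) + b)² = ((8 - 3) + 0)² = (5 + 0)² = 5² = 25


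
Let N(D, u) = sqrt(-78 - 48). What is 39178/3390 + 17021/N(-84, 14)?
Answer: 19589/1695 - 17021*I*sqrt(14)/42 ≈ 11.557 - 1516.4*I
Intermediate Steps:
N(D, u) = 3*I*sqrt(14) (N(D, u) = sqrt(-126) = 3*I*sqrt(14))
39178/3390 + 17021/N(-84, 14) = 39178/3390 + 17021/((3*I*sqrt(14))) = 39178*(1/3390) + 17021*(-I*sqrt(14)/42) = 19589/1695 - 17021*I*sqrt(14)/42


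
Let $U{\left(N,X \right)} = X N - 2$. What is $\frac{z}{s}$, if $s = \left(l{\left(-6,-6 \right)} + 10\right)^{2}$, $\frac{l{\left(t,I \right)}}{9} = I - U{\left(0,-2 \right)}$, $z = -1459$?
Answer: $- \frac{1459}{676} \approx -2.1583$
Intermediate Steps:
$U{\left(N,X \right)} = -2 + N X$ ($U{\left(N,X \right)} = N X - 2 = -2 + N X$)
$l{\left(t,I \right)} = 18 + 9 I$ ($l{\left(t,I \right)} = 9 \left(I - \left(-2 + 0 \left(-2\right)\right)\right) = 9 \left(I - \left(-2 + 0\right)\right) = 9 \left(I - -2\right) = 9 \left(I + 2\right) = 9 \left(2 + I\right) = 18 + 9 I$)
$s = 676$ ($s = \left(\left(18 + 9 \left(-6\right)\right) + 10\right)^{2} = \left(\left(18 - 54\right) + 10\right)^{2} = \left(-36 + 10\right)^{2} = \left(-26\right)^{2} = 676$)
$\frac{z}{s} = - \frac{1459}{676}$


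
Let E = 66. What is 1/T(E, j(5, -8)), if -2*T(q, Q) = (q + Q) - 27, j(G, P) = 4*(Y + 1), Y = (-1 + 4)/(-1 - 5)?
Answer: -2/41 ≈ -0.048781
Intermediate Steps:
Y = -½ (Y = 3/(-6) = 3*(-⅙) = -½ ≈ -0.50000)
j(G, P) = 2 (j(G, P) = 4*(-½ + 1) = 4*(½) = 2)
T(q, Q) = 27/2 - Q/2 - q/2 (T(q, Q) = -((q + Q) - 27)/2 = -((Q + q) - 27)/2 = -(-27 + Q + q)/2 = 27/2 - Q/2 - q/2)
1/T(E, j(5, -8)) = 1/(27/2 - ½*2 - ½*66) = 1/(27/2 - 1 - 33) = 1/(-41/2) = -2/41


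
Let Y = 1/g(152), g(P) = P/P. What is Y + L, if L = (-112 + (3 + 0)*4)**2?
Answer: 10001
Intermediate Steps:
g(P) = 1
L = 10000 (L = (-112 + 3*4)**2 = (-112 + 12)**2 = (-100)**2 = 10000)
Y = 1 (Y = 1/1 = 1)
Y + L = 1 + 10000 = 10001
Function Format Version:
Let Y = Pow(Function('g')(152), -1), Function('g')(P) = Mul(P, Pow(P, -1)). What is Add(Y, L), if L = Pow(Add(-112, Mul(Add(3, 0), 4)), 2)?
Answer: 10001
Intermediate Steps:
Function('g')(P) = 1
L = 10000 (L = Pow(Add(-112, Mul(3, 4)), 2) = Pow(Add(-112, 12), 2) = Pow(-100, 2) = 10000)
Y = 1 (Y = Pow(1, -1) = 1)
Add(Y, L) = Add(1, 10000) = 10001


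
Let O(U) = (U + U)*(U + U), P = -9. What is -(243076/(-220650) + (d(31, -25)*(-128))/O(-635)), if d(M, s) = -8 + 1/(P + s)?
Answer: 1332223714/1210013709 ≈ 1.1010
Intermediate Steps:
O(U) = 4*U² (O(U) = (2*U)*(2*U) = 4*U²)
d(M, s) = -8 + 1/(-9 + s)
-(243076/(-220650) + (d(31, -25)*(-128))/O(-635)) = -(243076/(-220650) + (((73 - 8*(-25))/(-9 - 25))*(-128))/((4*(-635)²))) = -(243076*(-1/220650) + (((73 + 200)/(-34))*(-128))/((4*403225))) = -(-121538/110325 + (-1/34*273*(-128))/1612900) = -(-121538/110325 - 273/34*(-128)*(1/1612900)) = -(-121538/110325 + (17472/17)*(1/1612900)) = -(-121538/110325 + 4368/6854825) = -1*(-1332223714/1210013709) = 1332223714/1210013709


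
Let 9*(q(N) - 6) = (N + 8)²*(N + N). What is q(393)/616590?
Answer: 324076/14229 ≈ 22.776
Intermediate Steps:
q(N) = 6 + 2*N*(8 + N)²/9 (q(N) = 6 + ((N + 8)²*(N + N))/9 = 6 + ((8 + N)²*(2*N))/9 = 6 + (2*N*(8 + N)²)/9 = 6 + 2*N*(8 + N)²/9)
q(393)/616590 = (6 + (2/9)*393*(8 + 393)²)/616590 = (6 + (2/9)*393*401²)*(1/616590) = (6 + (2/9)*393*160801)*(1/616590) = (6 + 42129862/3)*(1/616590) = (42129880/3)*(1/616590) = 324076/14229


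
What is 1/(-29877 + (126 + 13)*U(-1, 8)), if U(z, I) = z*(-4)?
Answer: -1/29321 ≈ -3.4105e-5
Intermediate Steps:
U(z, I) = -4*z
1/(-29877 + (126 + 13)*U(-1, 8)) = 1/(-29877 + (126 + 13)*(-4*(-1))) = 1/(-29877 + 139*4) = 1/(-29877 + 556) = 1/(-29321) = -1/29321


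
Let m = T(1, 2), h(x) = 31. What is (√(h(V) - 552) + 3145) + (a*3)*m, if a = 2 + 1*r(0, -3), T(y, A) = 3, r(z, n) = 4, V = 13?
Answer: 3199 + I*√521 ≈ 3199.0 + 22.825*I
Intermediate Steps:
m = 3
a = 6 (a = 2 + 1*4 = 2 + 4 = 6)
(√(h(V) - 552) + 3145) + (a*3)*m = (√(31 - 552) + 3145) + (6*3)*3 = (√(-521) + 3145) + 18*3 = (I*√521 + 3145) + 54 = (3145 + I*√521) + 54 = 3199 + I*√521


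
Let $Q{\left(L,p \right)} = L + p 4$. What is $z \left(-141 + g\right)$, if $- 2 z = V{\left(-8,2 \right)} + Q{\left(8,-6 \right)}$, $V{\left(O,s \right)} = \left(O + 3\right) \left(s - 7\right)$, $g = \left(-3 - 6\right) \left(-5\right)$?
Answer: $432$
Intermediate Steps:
$g = 45$ ($g = \left(-9\right) \left(-5\right) = 45$)
$Q{\left(L,p \right)} = L + 4 p$
$V{\left(O,s \right)} = \left(-7 + s\right) \left(3 + O\right)$ ($V{\left(O,s \right)} = \left(3 + O\right) \left(-7 + s\right) = \left(-7 + s\right) \left(3 + O\right)$)
$z = - \frac{9}{2}$ ($z = - \frac{\left(-21 - -56 + 3 \cdot 2 - 16\right) + \left(8 + 4 \left(-6\right)\right)}{2} = - \frac{\left(-21 + 56 + 6 - 16\right) + \left(8 - 24\right)}{2} = - \frac{25 - 16}{2} = \left(- \frac{1}{2}\right) 9 = - \frac{9}{2} \approx -4.5$)
$z \left(-141 + g\right) = - \frac{9 \left(-141 + 45\right)}{2} = \left(- \frac{9}{2}\right) \left(-96\right) = 432$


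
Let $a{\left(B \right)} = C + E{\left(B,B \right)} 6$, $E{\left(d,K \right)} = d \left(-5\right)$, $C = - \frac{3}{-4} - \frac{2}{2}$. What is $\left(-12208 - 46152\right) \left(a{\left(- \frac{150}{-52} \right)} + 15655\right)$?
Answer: $- \frac{11811290730}{13} \approx -9.0856 \cdot 10^{8}$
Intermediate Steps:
$C = - \frac{1}{4}$ ($C = \left(-3\right) \left(- \frac{1}{4}\right) - 1 = \frac{3}{4} - 1 = - \frac{1}{4} \approx -0.25$)
$E{\left(d,K \right)} = - 5 d$
$a{\left(B \right)} = - \frac{1}{4} - 30 B$ ($a{\left(B \right)} = - \frac{1}{4} + - 5 B 6 = - \frac{1}{4} - 30 B$)
$\left(-12208 - 46152\right) \left(a{\left(- \frac{150}{-52} \right)} + 15655\right) = \left(-12208 - 46152\right) \left(\left(- \frac{1}{4} - 30 \left(- \frac{150}{-52}\right)\right) + 15655\right) = - 58360 \left(\left(- \frac{1}{4} - 30 \left(\left(-150\right) \left(- \frac{1}{52}\right)\right)\right) + 15655\right) = - 58360 \left(\left(- \frac{1}{4} - \frac{1125}{13}\right) + 15655\right) = - 58360 \left(- \frac{4513}{52} + 15655\right) = \left(-58360\right) \frac{809547}{52} = - \frac{11811290730}{13}$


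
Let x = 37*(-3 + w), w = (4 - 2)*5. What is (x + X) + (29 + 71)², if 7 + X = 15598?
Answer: 25850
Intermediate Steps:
X = 15591 (X = -7 + 15598 = 15591)
w = 10 (w = 2*5 = 10)
x = 259 (x = 37*(-3 + 10) = 37*7 = 259)
(x + X) + (29 + 71)² = (259 + 15591) + (29 + 71)² = 15850 + 100² = 15850 + 10000 = 25850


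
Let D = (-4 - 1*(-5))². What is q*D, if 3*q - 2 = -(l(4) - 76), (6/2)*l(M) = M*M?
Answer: 218/9 ≈ 24.222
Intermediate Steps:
l(M) = M²/3 (l(M) = (M*M)/3 = M²/3)
q = 218/9 (q = ⅔ + (-((⅓)*4² - 76))/3 = ⅔ + (-((⅓)*16 - 76))/3 = ⅔ + (-(16/3 - 76))/3 = ⅔ + (-1*(-212/3))/3 = ⅔ + (⅓)*(212/3) = ⅔ + 212/9 = 218/9 ≈ 24.222)
D = 1 (D = (-4 + 5)² = 1² = 1)
q*D = (218/9)*1 = 218/9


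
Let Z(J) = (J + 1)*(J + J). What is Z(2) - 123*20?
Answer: -2448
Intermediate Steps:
Z(J) = 2*J*(1 + J) (Z(J) = (1 + J)*(2*J) = 2*J*(1 + J))
Z(2) - 123*20 = 2*2*(1 + 2) - 123*20 = 2*2*3 - 2460 = 12 - 2460 = -2448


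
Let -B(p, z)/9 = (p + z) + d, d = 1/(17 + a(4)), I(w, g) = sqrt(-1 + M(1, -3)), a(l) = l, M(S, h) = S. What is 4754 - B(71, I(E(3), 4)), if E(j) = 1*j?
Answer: 37754/7 ≈ 5393.4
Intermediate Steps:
E(j) = j
I(w, g) = 0 (I(w, g) = sqrt(-1 + 1) = sqrt(0) = 0)
d = 1/21 (d = 1/(17 + 4) = 1/21 ≈ 0.047619)
B(p, z) = -3/7 - 9*p - 9*z (B(p, z) = -9*((p + z) + 1/21) = -9*(1/21 + p + z) = -3/7 - 9*p - 9*z)
4754 - B(71, I(E(3), 4)) = 4754 - (-3/7 - 9*71 - 9*0) = 4754 - (-3/7 - 639 + 0) = 4754 - 1*(-4476/7) = 4754 + 4476/7 = 37754/7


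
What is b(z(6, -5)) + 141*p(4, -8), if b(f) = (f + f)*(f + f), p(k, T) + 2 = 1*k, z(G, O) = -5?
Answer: 382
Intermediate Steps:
p(k, T) = -2 + k (p(k, T) = -2 + 1*k = -2 + k)
b(f) = 4*f² (b(f) = (2*f)*(2*f) = 4*f²)
b(z(6, -5)) + 141*p(4, -8) = 4*(-5)² + 141*(-2 + 4) = 4*25 + 141*2 = 100 + 282 = 382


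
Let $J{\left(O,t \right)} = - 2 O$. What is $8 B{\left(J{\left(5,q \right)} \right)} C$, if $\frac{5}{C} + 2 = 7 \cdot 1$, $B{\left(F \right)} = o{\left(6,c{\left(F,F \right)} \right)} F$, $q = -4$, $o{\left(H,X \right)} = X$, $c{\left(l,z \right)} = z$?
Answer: $800$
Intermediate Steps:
$B{\left(F \right)} = F^{2}$ ($B{\left(F \right)} = F F = F^{2}$)
$C = 1$ ($C = \frac{5}{-2 + 7 \cdot 1} = \frac{5}{-2 + 7} = \frac{5}{5} = 5 \cdot \frac{1}{5} = 1$)
$8 B{\left(J{\left(5,q \right)} \right)} C = 8 \left(\left(-2\right) 5\right)^{2} \cdot 1 = 8 \left(-10\right)^{2} \cdot 1 = 8 \cdot 100 \cdot 1 = 800 \cdot 1 = 800$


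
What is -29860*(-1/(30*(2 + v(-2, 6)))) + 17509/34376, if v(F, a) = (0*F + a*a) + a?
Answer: 26239481/1134408 ≈ 23.131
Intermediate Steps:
v(F, a) = a + a**2 (v(F, a) = (0 + a**2) + a = a**2 + a = a + a**2)
-29860*(-1/(30*(2 + v(-2, 6)))) + 17509/34376 = -29860*(-1/(30*(2 + 6*(1 + 6)))) + 17509/34376 = -29860*(-1/(30*(2 + 6*7))) + 17509*(1/34376) = -29860*(-1/(30*(2 + 42))) + 17509/34376 = -29860/((-30*44)) + 17509/34376 = -29860/(-1320) + 17509/34376 = -29860*(-1/1320) + 17509/34376 = 1493/66 + 17509/34376 = 26239481/1134408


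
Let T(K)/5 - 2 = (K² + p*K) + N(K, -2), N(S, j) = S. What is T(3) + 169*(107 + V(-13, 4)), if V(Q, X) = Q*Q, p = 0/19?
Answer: 46714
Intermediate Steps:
p = 0 (p = 0*(1/19) = 0)
T(K) = 10 + 5*K + 5*K² (T(K) = 10 + 5*((K² + 0*K) + K) = 10 + 5*((K² + 0) + K) = 10 + 5*(K² + K) = 10 + 5*(K + K²) = 10 + (5*K + 5*K²) = 10 + 5*K + 5*K²)
V(Q, X) = Q²
T(3) + 169*(107 + V(-13, 4)) = (10 + 5*3 + 5*3²) + 169*(107 + (-13)²) = (10 + 15 + 5*9) + 169*(107 + 169) = (10 + 15 + 45) + 169*276 = 70 + 46644 = 46714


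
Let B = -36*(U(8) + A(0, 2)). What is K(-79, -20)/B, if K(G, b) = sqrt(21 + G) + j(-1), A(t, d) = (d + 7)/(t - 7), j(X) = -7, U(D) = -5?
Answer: -49/1584 + 7*I*sqrt(58)/1584 ≈ -0.030934 + 0.033656*I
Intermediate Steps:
A(t, d) = (7 + d)/(-7 + t)
K(G, b) = -7 + sqrt(21 + G) (K(G, b) = sqrt(21 + G) - 7 = -7 + sqrt(21 + G))
B = 1584/7 (B = -36*(-5 + (7 + 2)/(-7 + 0)) = -36*(-5 + 9/(-7)) = -36*(-5 - 1/7*9) = -36*(-5 - 9/7) = -36*(-44/7) = 1584/7 ≈ 226.29)
K(-79, -20)/B = (-7 + sqrt(21 - 79))/(1584/7) = (-7 + sqrt(-58))*(7/1584) = (-7 + I*sqrt(58))*(7/1584) = -49/1584 + 7*I*sqrt(58)/1584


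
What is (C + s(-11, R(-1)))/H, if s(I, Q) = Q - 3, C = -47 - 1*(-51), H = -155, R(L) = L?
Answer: 0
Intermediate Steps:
C = 4 (C = -47 + 51 = 4)
s(I, Q) = -3 + Q
(C + s(-11, R(-1)))/H = (4 + (-3 - 1))/(-155) = -(4 - 4)/155 = -1/155*0 = 0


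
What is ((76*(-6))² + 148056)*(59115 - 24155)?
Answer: 12445480320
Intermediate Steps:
((76*(-6))² + 148056)*(59115 - 24155) = ((-456)² + 148056)*34960 = (207936 + 148056)*34960 = 355992*34960 = 12445480320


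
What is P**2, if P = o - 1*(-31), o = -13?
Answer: 324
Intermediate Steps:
P = 18 (P = -13 - 1*(-31) = -13 + 31 = 18)
P**2 = 18**2 = 324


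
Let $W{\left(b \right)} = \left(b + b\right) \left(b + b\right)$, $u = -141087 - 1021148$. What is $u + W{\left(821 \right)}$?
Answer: $1533929$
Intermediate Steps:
$u = -1162235$
$W{\left(b \right)} = 4 b^{2}$ ($W{\left(b \right)} = 2 b 2 b = 4 b^{2}$)
$u + W{\left(821 \right)} = -1162235 + 4 \cdot 821^{2} = -1162235 + 4 \cdot 674041 = -1162235 + 2696164 = 1533929$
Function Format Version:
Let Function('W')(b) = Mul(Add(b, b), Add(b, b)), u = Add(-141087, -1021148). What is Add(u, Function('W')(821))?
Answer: 1533929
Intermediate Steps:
u = -1162235
Function('W')(b) = Mul(4, Pow(b, 2)) (Function('W')(b) = Mul(Mul(2, b), Mul(2, b)) = Mul(4, Pow(b, 2)))
Add(u, Function('W')(821)) = Add(-1162235, Mul(4, Pow(821, 2))) = Add(-1162235, Mul(4, 674041)) = Add(-1162235, 2696164) = 1533929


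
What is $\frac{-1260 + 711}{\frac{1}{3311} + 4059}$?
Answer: $- \frac{1817739}{13439350} \approx -0.13525$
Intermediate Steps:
$\frac{-1260 + 711}{\frac{1}{3311} + 4059} = - \frac{549}{\frac{1}{3311} + 4059} = - \frac{549}{\frac{13439350}{3311}} = \left(-549\right) \frac{3311}{13439350} = - \frac{1817739}{13439350}$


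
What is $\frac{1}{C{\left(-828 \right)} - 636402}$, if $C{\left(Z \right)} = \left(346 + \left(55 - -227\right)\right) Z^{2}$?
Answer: $\frac{1}{429910350} \approx 2.3261 \cdot 10^{-9}$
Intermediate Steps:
$C{\left(Z \right)} = 628 Z^{2}$ ($C{\left(Z \right)} = \left(346 + \left(55 + 227\right)\right) Z^{2} = \left(346 + 282\right) Z^{2} = 628 Z^{2}$)
$\frac{1}{C{\left(-828 \right)} - 636402} = \frac{1}{628 \left(-828\right)^{2} - 636402} = \frac{1}{628 \cdot 685584 - 636402} = \frac{1}{430546752 - 636402} = \frac{1}{429910350}$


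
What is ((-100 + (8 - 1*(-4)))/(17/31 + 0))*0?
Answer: 0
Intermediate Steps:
((-100 + (8 - 1*(-4)))/(17/31 + 0))*0 = ((-100 + (8 + 4))/(17*(1/31) + 0))*0 = ((-100 + 12)/(17/31 + 0))*0 = -88/17/31*0 = -88*31/17*0 = -2728/17*0 = 0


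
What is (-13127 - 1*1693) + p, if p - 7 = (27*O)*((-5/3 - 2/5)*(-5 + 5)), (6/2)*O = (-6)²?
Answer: -14813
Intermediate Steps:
O = 12 (O = (⅓)*(-6)² = (⅓)*36 = 12)
p = 7 (p = 7 + (27*12)*((-5/3 - 2/5)*(-5 + 5)) = 7 + 324*((-5*⅓ - 2*⅕)*0) = 7 + 324*((-5/3 - ⅖)*0) = 7 + 324*(-31/15*0) = 7 + 324*0 = 7 + 0 = 7)
(-13127 - 1*1693) + p = (-13127 - 1*1693) + 7 = (-13127 - 1693) + 7 = -14820 + 7 = -14813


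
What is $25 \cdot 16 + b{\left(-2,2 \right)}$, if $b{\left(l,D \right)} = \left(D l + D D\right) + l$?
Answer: $398$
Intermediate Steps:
$b{\left(l,D \right)} = l + D^{2} + D l$ ($b{\left(l,D \right)} = \left(D l + D^{2}\right) + l = \left(D^{2} + D l\right) + l = l + D^{2} + D l$)
$25 \cdot 16 + b{\left(-2,2 \right)} = 25 \cdot 16 + \left(-2 + 2^{2} + 2 \left(-2\right)\right) = 400 - 2 = 398$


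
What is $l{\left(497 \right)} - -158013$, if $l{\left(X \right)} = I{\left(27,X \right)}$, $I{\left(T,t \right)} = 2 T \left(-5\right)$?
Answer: $157743$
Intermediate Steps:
$I{\left(T,t \right)} = - 10 T$
$l{\left(X \right)} = -270$ ($l{\left(X \right)} = \left(-10\right) 27 = -270$)
$l{\left(497 \right)} - -158013 = -270 - -158013 = -270 + 158013 = 157743$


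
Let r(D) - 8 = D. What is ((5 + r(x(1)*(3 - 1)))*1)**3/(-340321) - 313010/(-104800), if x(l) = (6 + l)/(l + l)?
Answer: 10568547621/3566564080 ≈ 2.9632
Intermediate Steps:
x(l) = (6 + l)/(2*l) (x(l) = (6 + l)/((2*l)) = (6 + l)*(1/(2*l)) = (6 + l)/(2*l))
r(D) = 8 + D
((5 + r(x(1)*(3 - 1)))*1)**3/(-340321) - 313010/(-104800) = ((5 + (8 + ((1/2)*(6 + 1)/1)*(3 - 1)))*1)**3/(-340321) - 313010/(-104800) = ((5 + (8 + ((1/2)*1*7)*2))*1)**3*(-1/340321) - 313010*(-1/104800) = ((5 + (8 + (7/2)*2))*1)**3*(-1/340321) + 31301/10480 = ((5 + (8 + 7))*1)**3*(-1/340321) + 31301/10480 = ((5 + 15)*1)**3*(-1/340321) + 31301/10480 = (20*1)**3*(-1/340321) + 31301/10480 = 20**3*(-1/340321) + 31301/10480 = 8000*(-1/340321) + 31301/10480 = -8000/340321 + 31301/10480 = 10568547621/3566564080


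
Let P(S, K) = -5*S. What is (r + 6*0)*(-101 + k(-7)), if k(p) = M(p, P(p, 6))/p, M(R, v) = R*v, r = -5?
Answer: 330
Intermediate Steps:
k(p) = -5*p (k(p) = (p*(-5*p))/p = (-5*p**2)/p = -5*p)
(r + 6*0)*(-101 + k(-7)) = (-5 + 6*0)*(-101 - 5*(-7)) = (-5 + 0)*(-101 + 35) = -5*(-66) = 330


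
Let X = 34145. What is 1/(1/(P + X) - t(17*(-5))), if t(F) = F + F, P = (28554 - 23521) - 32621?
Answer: 6557/1114691 ≈ 0.0058823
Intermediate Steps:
P = -27588 (P = 5033 - 32621 = -27588)
t(F) = 2*F
1/(1/(P + X) - t(17*(-5))) = 1/(1/(-27588 + 34145) - 2*17*(-5)) = 1/(1/6557 - 2*(-85)) = 1/(1/6557 - 1*(-170)) = 1/(1/6557 + 170) = 1/(1114691/6557) = 6557/1114691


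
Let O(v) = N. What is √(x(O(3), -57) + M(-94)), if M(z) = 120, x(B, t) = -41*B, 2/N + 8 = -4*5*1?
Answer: √24094/14 ≈ 11.087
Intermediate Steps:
N = -1/14 (N = 2/(-8 - 4*5*1) = 2/(-8 - 20*1) = 2/(-8 - 20) = 2/(-28) = 2*(-1/28) = -1/14 ≈ -0.071429)
O(v) = -1/14
√(x(O(3), -57) + M(-94)) = √(-41*(-1/14) + 120) = √(41/14 + 120) = √(1721/14) = √24094/14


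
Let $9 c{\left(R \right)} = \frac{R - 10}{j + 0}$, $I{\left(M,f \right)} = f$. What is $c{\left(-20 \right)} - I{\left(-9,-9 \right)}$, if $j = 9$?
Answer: $\frac{233}{27} \approx 8.6296$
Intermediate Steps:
$c{\left(R \right)} = - \frac{10}{81} + \frac{R}{81}$ ($c{\left(R \right)} = \frac{\left(R - 10\right) \frac{1}{9 + 0}}{9} = \frac{\left(-10 + R\right) \frac{1}{9}}{9} = \frac{- \frac{10}{9} + \frac{R}{9}}{9} = - \frac{10}{81} + \frac{R}{81}$)
$c{\left(-20 \right)} - I{\left(-9,-9 \right)} = \left(- \frac{10}{81} + \frac{1}{81} \left(-20\right)\right) - -9 = \left(- \frac{10}{81} - \frac{20}{81}\right) + 9 = - \frac{10}{27} + 9 = \frac{233}{27}$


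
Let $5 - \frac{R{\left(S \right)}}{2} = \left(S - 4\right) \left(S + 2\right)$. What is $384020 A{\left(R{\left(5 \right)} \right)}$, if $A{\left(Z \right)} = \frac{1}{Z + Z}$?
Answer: $- \frac{96005}{2} \approx -48003.0$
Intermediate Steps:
$R{\left(S \right)} = 10 - 2 \left(-4 + S\right) \left(2 + S\right)$ ($R{\left(S \right)} = 10 - 2 \left(S - 4\right) \left(S + 2\right) = 10 - 2 \left(-4 + S\right) \left(2 + S\right)$)
$A{\left(Z \right)} = \frac{1}{2 Z}$
$384020 A{\left(R{\left(5 \right)} \right)} = 384020 \frac{1}{2 \left(26 - 2 \cdot 5^{2} + 4 \cdot 5\right)} = 384020 \frac{1}{2 \left(26 - 50 + 20\right)} = 384020 \frac{1}{2 \left(-4\right)} = 384020 \cdot \frac{1}{2} \left(- \frac{1}{4}\right) = 384020 \left(- \frac{1}{8}\right) = - \frac{96005}{2}$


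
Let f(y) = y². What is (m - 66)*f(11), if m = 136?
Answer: 8470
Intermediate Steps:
(m - 66)*f(11) = (136 - 66)*11² = 70*121 = 8470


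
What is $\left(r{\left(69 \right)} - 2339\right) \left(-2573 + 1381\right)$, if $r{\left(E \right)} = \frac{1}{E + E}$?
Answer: $\frac{192377476}{69} \approx 2.7881 \cdot 10^{6}$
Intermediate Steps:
$r{\left(E \right)} = \frac{1}{2 E}$
$\left(r{\left(69 \right)} - 2339\right) \left(-2573 + 1381\right) = \left(\frac{1}{2 \cdot 69} - 2339\right) \left(-2573 + 1381\right) = \left(\frac{1}{2} \cdot \frac{1}{69} - 2339\right) \left(-1192\right) = \left(\frac{1}{138} - 2339\right) \left(-1192\right) = \left(- \frac{322781}{138}\right) \left(-1192\right) = \frac{192377476}{69}$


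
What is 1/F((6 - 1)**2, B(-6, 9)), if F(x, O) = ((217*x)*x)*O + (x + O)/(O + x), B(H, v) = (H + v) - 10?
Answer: -1/949374 ≈ -1.0533e-6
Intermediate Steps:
B(H, v) = -10 + H + v
F(x, O) = 1 + 217*O*x**2 (F(x, O) = (217*x**2)*O + (O + x)/(O + x) = 217*O*x**2 + 1 = 1 + 217*O*x**2)
1/F((6 - 1)**2, B(-6, 9)) = 1/(1 + 217*(-10 - 6 + 9)*((6 - 1)**2)**2) = 1/(1 + 217*(-7)*(5**2)**2) = 1/(1 + 217*(-7)*25**2) = 1/(1 + 217*(-7)*625) = 1/(1 - 949375) = 1/(-949374) = -1/949374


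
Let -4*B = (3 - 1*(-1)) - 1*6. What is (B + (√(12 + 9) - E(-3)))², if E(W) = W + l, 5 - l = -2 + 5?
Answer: 93/4 + 3*√21 ≈ 36.998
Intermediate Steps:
B = ½ (B = -((3 - 1*(-1)) - 1*6)/4 = -((3 + 1) - 6)/4 = -(4 - 6)/4 = -¼*(-2) = ½ ≈ 0.50000)
l = 2 (l = 5 - (-2 + 5) = 5 - 1*3 = 5 - 3 = 2)
E(W) = 2 + W (E(W) = W + 2 = 2 + W)
(B + (√(12 + 9) - E(-3)))² = (½ + (√(12 + 9) - (2 - 3)))² = (½ + (√21 - 1*(-1)))² = (½ + (√21 + 1))² = (½ + (1 + √21))² = (3/2 + √21)²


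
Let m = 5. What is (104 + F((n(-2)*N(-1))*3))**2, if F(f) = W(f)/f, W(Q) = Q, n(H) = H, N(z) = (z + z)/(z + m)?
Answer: 11025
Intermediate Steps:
N(z) = 2*z/(5 + z) (N(z) = (z + z)/(z + 5) = (2*z)/(5 + z) = 2*z/(5 + z))
F(f) = 1 (F(f) = f/f = 1)
(104 + F((n(-2)*N(-1))*3))**2 = (104 + 1)**2 = 105**2 = 11025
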